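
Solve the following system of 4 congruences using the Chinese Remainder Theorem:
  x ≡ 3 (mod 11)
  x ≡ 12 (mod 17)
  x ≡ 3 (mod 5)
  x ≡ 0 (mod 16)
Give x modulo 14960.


Product of moduli M = 11 · 17 · 5 · 16 = 14960.
Merge one congruence at a time:
  Start: x ≡ 3 (mod 11).
  Combine with x ≡ 12 (mod 17); new modulus lcm = 187.
    Write x = 3 + 11·t and substitute into x ≡ 12 (mod 17): 11·t ≡ 12 − 3 = 9 (mod 17).
    The inverse of 11 mod 17 is 14 (since 11·14 = 154 = 9·17 + 1), so t ≡ 14·9 = 126 ≡ 7 (mod 17).
    Then x = 3 + 11·7 = 80, valid modulo lcm(11, 17) = 187: x ≡ 80 (mod 187).
  Combine with x ≡ 3 (mod 5); new modulus lcm = 935.
    Write x = 80 + 187·t and substitute into x ≡ 3 (mod 5): 187·t ≡ 3 − 80 = -77 (mod 5).
    Reduce coefficients mod 5: 2·t ≡ 3 (mod 5).
    The inverse of 2 mod 5 is 3 (since 2·3 = 6 = 1·5 + 1), so t ≡ 3·3 = 9 ≡ 4 (mod 5).
    Then x = 80 + 187·4 = 828, valid modulo lcm(187, 5) = 935: x ≡ 828 (mod 935).
  Combine with x ≡ 0 (mod 16); new modulus lcm = 14960.
    Write x = 828 + 935·t and substitute into x ≡ 0 (mod 16): 935·t ≡ 0 − 828 = -828 (mod 16).
    Reduce coefficients mod 16: 7·t ≡ 4 (mod 16).
    The inverse of 7 mod 16 is 7 (since 7·7 = 49 = 3·16 + 1), so t ≡ 7·4 = 28 ≡ 12 (mod 16).
    Then x = 828 + 935·12 = 12048, valid modulo lcm(935, 16) = 14960: x ≡ 12048 (mod 14960).
Verify against each original: 12048 mod 11 = 3, 12048 mod 17 = 12, 12048 mod 5 = 3, 12048 mod 16 = 0.

x ≡ 12048 (mod 14960).


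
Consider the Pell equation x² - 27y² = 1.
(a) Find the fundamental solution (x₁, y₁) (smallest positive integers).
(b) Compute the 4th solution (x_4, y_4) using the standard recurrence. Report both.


Step 1: Find the fundamental solution (x₁, y₁) of x² - 27y² = 1.
  Expand √27 as a continued fraction. a₀ = ⌊√27⌋ = 5; iterate m_{k+1} = d_k·a_k − m_k, d_{k+1} = (27 − m_{k+1}²)/d_k, a_{k+1} = ⌊(a₀ + m_{k+1})/d_{k+1}⌋ (starting m₀ = 0, d₀ = 1), with convergents p_k = a_k·p_{k-1} + p_{k-2}, q_k = a_k·q_{k-1} + q_{k-2} (p₋₁ = 1, q₋₁ = 0):
  k = 0: a₀ = 5; p₀/q₀ = 5/1; p₀² − 27·q₀² = 25 − 27 = -2.
  k = 1: m = 5, d = 2, a = ⌊(5 + 5)/2⌋ = 5; p/q = (5·5 + 1)/(5·1 + 0) = 26/5; p² − 27·q² = 676 − 675 = 1.
  The first convergent with p² − 27·q² = 1 gives the fundamental solution (x₁, y₁) = (26, 5).
Step 2: Apply the recurrence (x_{n+1}, y_{n+1}) = (x₁x_n + 27y₁y_n, x₁y_n + y₁x_n) repeatedly.
  From (x_1, y_1) = (26, 5): x_2 = 26·26 + 27·5·5 = 1351; y_2 = 26·5 + 5·26 = 260.
  From (x_2, y_2) = (1351, 260): x_3 = 26·1351 + 27·5·260 = 70226; y_3 = 26·260 + 5·1351 = 13515.
  From (x_3, y_3) = (70226, 13515): x_4 = 26·70226 + 27·5·13515 = 3650401; y_4 = 26·13515 + 5·70226 = 702520.
Step 3: Verify x_4² - 27·y_4² = 13325427460801 - 13325427460800 = 1 (should be 1). ✓

(x_1, y_1) = (26, 5); (x_4, y_4) = (3650401, 702520).


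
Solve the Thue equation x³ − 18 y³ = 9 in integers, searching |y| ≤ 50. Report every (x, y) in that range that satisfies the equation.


The equation is x³ - 18y³ = 9. For fixed y, x³ = 18·y³ + 9, so a solution requires the RHS to be a perfect cube.
Strategy: iterate y from -50 to 50, compute RHS = 18·y³ + 9, and check whether it is a (positive or negative) perfect cube.
Check small values of y:
  y = 0: RHS = 9 is not a perfect cube.
  y = 1: RHS = 27 = (3)³ ⇒ x = 3 works.
  y = -1: RHS = -9 is not a perfect cube.
  y = 2: RHS = 153 is not a perfect cube.
  y = -2: RHS = -135 is not a perfect cube.
  y = 3: RHS = 495 is not a perfect cube.
  y = -3: RHS = -477 is not a perfect cube.
Continuing the search up to |y| = 50 finds no further solutions beyond those listed.
Collected solutions: (3, 1).

Solutions (with |y| ≤ 50): (3, 1).


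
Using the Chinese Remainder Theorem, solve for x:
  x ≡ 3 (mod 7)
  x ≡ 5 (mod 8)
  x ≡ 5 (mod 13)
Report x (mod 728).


Moduli 7, 8, 13 are pairwise coprime; by CRT there is a unique solution modulo M = 7 · 8 · 13 = 728.
Solve pairwise, accumulating the modulus:
  Start with x ≡ 3 (mod 7).
  Combine with x ≡ 5 (mod 8): since gcd(7, 8) = 1, we get a unique residue mod 56.
    Write x = 3 + 7·t and substitute into x ≡ 5 (mod 8): 7·t ≡ 5 − 3 = 2 (mod 8).
    The inverse of 7 mod 8 is 7 (since 7·7 = 49 = 6·8 + 1), so t ≡ 7·2 = 14 ≡ 6 (mod 8).
    Then x = 3 + 7·6 = 45, valid modulo lcm(7, 8) = 56: x ≡ 45 (mod 56).
  Combine with x ≡ 5 (mod 13): since gcd(56, 13) = 1, we get a unique residue mod 728.
    Write x = 45 + 56·t and substitute into x ≡ 5 (mod 13): 56·t ≡ 5 − 45 = -40 (mod 13).
    Reduce coefficients mod 13: 4·t ≡ 12 (mod 13).
    The inverse of 4 mod 13 is 10 (since 4·10 = 40 = 3·13 + 1), so t ≡ 10·12 = 120 ≡ 3 (mod 13).
    Then x = 45 + 56·3 = 213, valid modulo lcm(56, 13) = 728: x ≡ 213 (mod 728).
Verify: 213 mod 7 = 3 ✓, 213 mod 8 = 5 ✓, 213 mod 13 = 5 ✓.

x ≡ 213 (mod 728).


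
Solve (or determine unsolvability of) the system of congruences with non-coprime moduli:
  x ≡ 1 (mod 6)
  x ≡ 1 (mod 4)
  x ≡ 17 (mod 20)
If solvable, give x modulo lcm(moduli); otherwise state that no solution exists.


Moduli 6, 4, 20 are not pairwise coprime, so CRT works modulo lcm(m_i) when all pairwise compatibility conditions hold.
Pairwise compatibility: gcd(m_i, m_j) must divide a_i - a_j for every pair.
Merge one congruence at a time:
  Start: x ≡ 1 (mod 6).
  Combine with x ≡ 1 (mod 4): gcd(6, 4) = 2; 1 - 1 = 0, which IS divisible by 2, so compatible.
    Write x = 1 + 6·t and substitute into x ≡ 1 (mod 4): 6·t ≡ 1 − 1 = 0 (mod 4).
    Divide the congruence (and modulus) by g = 2: 3·t ≡ 0 (mod 2).
    Reduce coefficients mod 2: 1·t ≡ 0 (mod 2).
    So t ≡ 0 (mod 2).
    Then x = 1 + 6·0 = 1, valid modulo lcm(6, 4) = 12: x ≡ 1 (mod 12).
  Combine with x ≡ 17 (mod 20): gcd(12, 20) = 4; 17 - 1 = 16, which IS divisible by 4, so compatible.
    Write x = 1 + 12·t and substitute into x ≡ 17 (mod 20): 12·t ≡ 17 − 1 = 16 (mod 20).
    Divide the congruence (and modulus) by g = 4: 3·t ≡ 4 (mod 5).
    The inverse of 3 mod 5 is 2 (since 3·2 = 6 = 1·5 + 1), so t ≡ 2·4 = 8 ≡ 3 (mod 5).
    Then x = 1 + 12·3 = 37, valid modulo lcm(12, 20) = 60: x ≡ 37 (mod 60).
Verify: 37 mod 6 = 1, 37 mod 4 = 1, 37 mod 20 = 17.

x ≡ 37 (mod 60).


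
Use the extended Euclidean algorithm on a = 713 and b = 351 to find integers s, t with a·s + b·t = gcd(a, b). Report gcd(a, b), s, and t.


Euclidean algorithm on (713, 351) — divide until remainder is 0:
  713 = 2 · 351 + 11
  351 = 31 · 11 + 10
  11 = 1 · 10 + 1
  10 = 10 · 1 + 0
gcd(713, 351) = 1.
Track Bezout coefficients alongside the remainders: start with r₀ = 713 = a·1 + b·0 (s = 1, t = 0) and r₁ = 351 = a·0 + b·1 (s = 0, t = 1); each new remainder r_{k+1} = r_{k-1} − q_k·r_k inherits s_{k+1} = s_{k-1} − q_k·s_k, t_{k+1} = t_{k-1} − q_k·t_k, so r_k = a·s_k + b·t_k at every step:
  q = 2: r = 11, s = 1 − 2·0 = 1, t = 0 − 2·1 = -2  (check: 713·1 + 351·(-2) = 11)
  q = 31: r = 10, s = 0 − 31·1 = -31, t = 1 − 31·(-2) = 63  (check: 713·(-31) + 351·63 = 10)
  q = 1: r = 1, s = 1 − 1·(-31) = 32, t = -2 − 1·63 = -65  (check: 713·32 + 351·(-65) = 1)
The row with r = 1 (the gcd) gives the Bezout coefficients s = 32, t = -65.
Result: 713 · (32) + 351 · (-65) = 1.

gcd(713, 351) = 1; s = 32, t = -65 (check: 713·32 + 351·(-65) = 1).


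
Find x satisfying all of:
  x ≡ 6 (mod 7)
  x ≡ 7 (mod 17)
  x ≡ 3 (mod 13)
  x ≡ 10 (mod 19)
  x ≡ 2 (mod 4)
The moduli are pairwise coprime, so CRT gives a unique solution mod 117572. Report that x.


Product of moduli M = 7 · 17 · 13 · 19 · 4 = 117572.
Merge one congruence at a time:
  Start: x ≡ 6 (mod 7).
  Combine with x ≡ 7 (mod 17); new modulus lcm = 119.
    Write x = 6 + 7·t and substitute into x ≡ 7 (mod 17): 7·t ≡ 7 − 6 = 1 (mod 17).
    The inverse of 7 mod 17 is 5 (since 7·5 = 35 = 2·17 + 1), so t ≡ 5·1 = 5 ≡ 5 (mod 17).
    Then x = 6 + 7·5 = 41, valid modulo lcm(7, 17) = 119: x ≡ 41 (mod 119).
  Combine with x ≡ 3 (mod 13); new modulus lcm = 1547.
    Write x = 41 + 119·t and substitute into x ≡ 3 (mod 13): 119·t ≡ 3 − 41 = -38 (mod 13).
    Reduce coefficients mod 13: 2·t ≡ 1 (mod 13).
    The inverse of 2 mod 13 is 7 (since 2·7 = 14 = 1·13 + 1), so t ≡ 7·1 = 7 ≡ 7 (mod 13).
    Then x = 41 + 119·7 = 874, valid modulo lcm(119, 13) = 1547: x ≡ 874 (mod 1547).
  Combine with x ≡ 10 (mod 19); new modulus lcm = 29393.
    Write x = 874 + 1547·t and substitute into x ≡ 10 (mod 19): 1547·t ≡ 10 − 874 = -864 (mod 19).
    Reduce coefficients mod 19: 8·t ≡ 10 (mod 19).
    The inverse of 8 mod 19 is 12 (since 8·12 = 96 = 5·19 + 1), so t ≡ 12·10 = 120 ≡ 6 (mod 19).
    Then x = 874 + 1547·6 = 10156, valid modulo lcm(1547, 19) = 29393: x ≡ 10156 (mod 29393).
  Combine with x ≡ 2 (mod 4); new modulus lcm = 117572.
    Write x = 10156 + 29393·t and substitute into x ≡ 2 (mod 4): 29393·t ≡ 2 − 10156 = -10154 (mod 4).
    Reduce coefficients mod 4: 1·t ≡ 2 (mod 4).
    So t ≡ 2 (mod 4).
    Then x = 10156 + 29393·2 = 68942, valid modulo lcm(29393, 4) = 117572: x ≡ 68942 (mod 117572).
Verify against each original: 68942 mod 7 = 6, 68942 mod 17 = 7, 68942 mod 13 = 3, 68942 mod 19 = 10, 68942 mod 4 = 2.

x ≡ 68942 (mod 117572).


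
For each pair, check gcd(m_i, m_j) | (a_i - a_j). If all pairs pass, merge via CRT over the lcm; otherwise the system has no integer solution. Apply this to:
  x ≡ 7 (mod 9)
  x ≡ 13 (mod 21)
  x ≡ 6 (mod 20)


Moduli 9, 21, 20 are not pairwise coprime, so CRT works modulo lcm(m_i) when all pairwise compatibility conditions hold.
Pairwise compatibility: gcd(m_i, m_j) must divide a_i - a_j for every pair.
Merge one congruence at a time:
  Start: x ≡ 7 (mod 9).
  Combine with x ≡ 13 (mod 21): gcd(9, 21) = 3; 13 - 7 = 6, which IS divisible by 3, so compatible.
    Write x = 7 + 9·t and substitute into x ≡ 13 (mod 21): 9·t ≡ 13 − 7 = 6 (mod 21).
    Divide the congruence (and modulus) by g = 3: 3·t ≡ 2 (mod 7).
    The inverse of 3 mod 7 is 5 (since 3·5 = 15 = 2·7 + 1), so t ≡ 5·2 = 10 ≡ 3 (mod 7).
    Then x = 7 + 9·3 = 34, valid modulo lcm(9, 21) = 63: x ≡ 34 (mod 63).
  Combine with x ≡ 6 (mod 20): gcd(63, 20) = 1; 6 - 34 = -28, which IS divisible by 1, so compatible.
    Write x = 34 + 63·t and substitute into x ≡ 6 (mod 20): 63·t ≡ 6 − 34 = -28 (mod 20).
    Reduce coefficients mod 20: 3·t ≡ 12 (mod 20).
    The inverse of 3 mod 20 is 7 (since 3·7 = 21 = 1·20 + 1), so t ≡ 7·12 = 84 ≡ 4 (mod 20).
    Then x = 34 + 63·4 = 286, valid modulo lcm(63, 20) = 1260: x ≡ 286 (mod 1260).
Verify: 286 mod 9 = 7, 286 mod 21 = 13, 286 mod 20 = 6.

x ≡ 286 (mod 1260).


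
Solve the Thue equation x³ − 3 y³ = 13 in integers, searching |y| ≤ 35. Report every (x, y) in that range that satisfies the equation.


The equation is x³ - 3y³ = 13. For fixed y, x³ = 3·y³ + 13, so a solution requires the RHS to be a perfect cube.
Strategy: iterate y from -35 to 35, compute RHS = 3·y³ + 13, and check whether it is a (positive or negative) perfect cube.
Check small values of y:
  y = 0: RHS = 13 is not a perfect cube.
  y = 1: RHS = 16 is not a perfect cube.
  y = -1: RHS = 10 is not a perfect cube.
  y = 2: RHS = 37 is not a perfect cube.
  y = -2: RHS = -11 is not a perfect cube.
  y = 3: RHS = 94 is not a perfect cube.
  y = -3: RHS = -68 is not a perfect cube.
Continuing the search up to |y| = 35 finds no solutions either.
No (x, y) in the scanned range satisfies the equation.

No integer solutions with |y| ≤ 35.


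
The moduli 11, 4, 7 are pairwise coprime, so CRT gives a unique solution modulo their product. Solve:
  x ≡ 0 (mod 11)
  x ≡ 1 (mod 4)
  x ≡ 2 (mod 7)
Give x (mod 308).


Moduli 11, 4, 7 are pairwise coprime; by CRT there is a unique solution modulo M = 11 · 4 · 7 = 308.
Solve pairwise, accumulating the modulus:
  Start with x ≡ 0 (mod 11).
  Combine with x ≡ 1 (mod 4): since gcd(11, 4) = 1, we get a unique residue mod 44.
    Write x = 0 + 11·t and substitute into x ≡ 1 (mod 4): 11·t ≡ 1 − 0 = 1 (mod 4).
    Reduce coefficients mod 4: 3·t ≡ 1 (mod 4).
    The inverse of 3 mod 4 is 3 (since 3·3 = 9 = 2·4 + 1), so t ≡ 3·1 = 3 ≡ 3 (mod 4).
    Then x = 0 + 11·3 = 33, valid modulo lcm(11, 4) = 44: x ≡ 33 (mod 44).
  Combine with x ≡ 2 (mod 7): since gcd(44, 7) = 1, we get a unique residue mod 308.
    Write x = 33 + 44·t and substitute into x ≡ 2 (mod 7): 44·t ≡ 2 − 33 = -31 (mod 7).
    Reduce coefficients mod 7: 2·t ≡ 4 (mod 7).
    The inverse of 2 mod 7 is 4 (since 2·4 = 8 = 1·7 + 1), so t ≡ 4·4 = 16 ≡ 2 (mod 7).
    Then x = 33 + 44·2 = 121, valid modulo lcm(44, 7) = 308: x ≡ 121 (mod 308).
Verify: 121 mod 11 = 0 ✓, 121 mod 4 = 1 ✓, 121 mod 7 = 2 ✓.

x ≡ 121 (mod 308).


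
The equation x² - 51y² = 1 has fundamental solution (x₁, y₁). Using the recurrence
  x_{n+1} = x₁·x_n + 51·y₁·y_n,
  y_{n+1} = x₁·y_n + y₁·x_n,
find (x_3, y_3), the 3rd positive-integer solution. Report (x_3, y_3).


Step 1: Find the fundamental solution (x₁, y₁) of x² - 51y² = 1.
  Expand √51 as a continued fraction. a₀ = ⌊√51⌋ = 7; iterate m_{k+1} = d_k·a_k − m_k, d_{k+1} = (51 − m_{k+1}²)/d_k, a_{k+1} = ⌊(a₀ + m_{k+1})/d_{k+1}⌋ (starting m₀ = 0, d₀ = 1), with convergents p_k = a_k·p_{k-1} + p_{k-2}, q_k = a_k·q_{k-1} + q_{k-2} (p₋₁ = 1, q₋₁ = 0):
  k = 0: a₀ = 7; p₀/q₀ = 7/1; p₀² − 51·q₀² = 49 − 51 = -2.
  k = 1: m = 7, d = 2, a = ⌊(7 + 7)/2⌋ = 7; p/q = (7·7 + 1)/(7·1 + 0) = 50/7; p² − 51·q² = 2500 − 2499 = 1.
  The first convergent with p² − 51·q² = 1 gives the fundamental solution (x₁, y₁) = (50, 7).
Step 2: Apply the recurrence (x_{n+1}, y_{n+1}) = (x₁x_n + 51y₁y_n, x₁y_n + y₁x_n) repeatedly.
  From (x_1, y_1) = (50, 7): x_2 = 50·50 + 51·7·7 = 4999; y_2 = 50·7 + 7·50 = 700.
  From (x_2, y_2) = (4999, 700): x_3 = 50·4999 + 51·7·700 = 499850; y_3 = 50·700 + 7·4999 = 69993.
Step 3: Verify x_3² - 51·y_3² = 249850022500 - 249850022499 = 1 (should be 1). ✓

(x_1, y_1) = (50, 7); (x_3, y_3) = (499850, 69993).


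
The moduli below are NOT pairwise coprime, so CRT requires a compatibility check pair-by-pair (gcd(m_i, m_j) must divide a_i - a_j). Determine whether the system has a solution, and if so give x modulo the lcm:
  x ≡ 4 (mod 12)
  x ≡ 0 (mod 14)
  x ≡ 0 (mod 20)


Moduli 12, 14, 20 are not pairwise coprime, so CRT works modulo lcm(m_i) when all pairwise compatibility conditions hold.
Pairwise compatibility: gcd(m_i, m_j) must divide a_i - a_j for every pair.
Merge one congruence at a time:
  Start: x ≡ 4 (mod 12).
  Combine with x ≡ 0 (mod 14): gcd(12, 14) = 2; 0 - 4 = -4, which IS divisible by 2, so compatible.
    Write x = 4 + 12·t and substitute into x ≡ 0 (mod 14): 12·t ≡ 0 − 4 = -4 (mod 14).
    Divide the congruence (and modulus) by g = 2: 6·t ≡ -2 (mod 7).
    Reduce coefficients mod 7: 6·t ≡ 5 (mod 7).
    The inverse of 6 mod 7 is 6 (since 6·6 = 36 = 5·7 + 1), so t ≡ 6·5 = 30 ≡ 2 (mod 7).
    Then x = 4 + 12·2 = 28, valid modulo lcm(12, 14) = 84: x ≡ 28 (mod 84).
  Combine with x ≡ 0 (mod 20): gcd(84, 20) = 4; 0 - 28 = -28, which IS divisible by 4, so compatible.
    Write x = 28 + 84·t and substitute into x ≡ 0 (mod 20): 84·t ≡ 0 − 28 = -28 (mod 20).
    Divide the congruence (and modulus) by g = 4: 21·t ≡ -7 (mod 5).
    Reduce coefficients mod 5: 1·t ≡ 3 (mod 5).
    So t ≡ 3 (mod 5).
    Then x = 28 + 84·3 = 280, valid modulo lcm(84, 20) = 420: x ≡ 280 (mod 420).
Verify: 280 mod 12 = 4, 280 mod 14 = 0, 280 mod 20 = 0.

x ≡ 280 (mod 420).


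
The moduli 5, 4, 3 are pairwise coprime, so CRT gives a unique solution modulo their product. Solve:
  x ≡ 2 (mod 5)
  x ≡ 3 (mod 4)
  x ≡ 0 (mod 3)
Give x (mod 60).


Moduli 5, 4, 3 are pairwise coprime; by CRT there is a unique solution modulo M = 5 · 4 · 3 = 60.
Solve pairwise, accumulating the modulus:
  Start with x ≡ 2 (mod 5).
  Combine with x ≡ 3 (mod 4): since gcd(5, 4) = 1, we get a unique residue mod 20.
    Write x = 2 + 5·t and substitute into x ≡ 3 (mod 4): 5·t ≡ 3 − 2 = 1 (mod 4).
    Reduce coefficients mod 4: 1·t ≡ 1 (mod 4).
    So t ≡ 1 (mod 4).
    Then x = 2 + 5·1 = 7, valid modulo lcm(5, 4) = 20: x ≡ 7 (mod 20).
  Combine with x ≡ 0 (mod 3): since gcd(20, 3) = 1, we get a unique residue mod 60.
    Write x = 7 + 20·t and substitute into x ≡ 0 (mod 3): 20·t ≡ 0 − 7 = -7 (mod 3).
    Reduce coefficients mod 3: 2·t ≡ 2 (mod 3).
    The inverse of 2 mod 3 is 2 (since 2·2 = 4 = 1·3 + 1), so t ≡ 2·2 = 4 ≡ 1 (mod 3).
    Then x = 7 + 20·1 = 27, valid modulo lcm(20, 3) = 60: x ≡ 27 (mod 60).
Verify: 27 mod 5 = 2 ✓, 27 mod 4 = 3 ✓, 27 mod 3 = 0 ✓.

x ≡ 27 (mod 60).


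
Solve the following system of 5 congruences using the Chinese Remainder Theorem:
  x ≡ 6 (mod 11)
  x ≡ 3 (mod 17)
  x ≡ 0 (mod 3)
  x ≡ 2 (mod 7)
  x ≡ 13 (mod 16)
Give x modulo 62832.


Product of moduli M = 11 · 17 · 3 · 7 · 16 = 62832.
Merge one congruence at a time:
  Start: x ≡ 6 (mod 11).
  Combine with x ≡ 3 (mod 17); new modulus lcm = 187.
    Write x = 6 + 11·t and substitute into x ≡ 3 (mod 17): 11·t ≡ 3 − 6 = -3 (mod 17).
    Reduce coefficients mod 17: 11·t ≡ 14 (mod 17).
    The inverse of 11 mod 17 is 14 (since 11·14 = 154 = 9·17 + 1), so t ≡ 14·14 = 196 ≡ 9 (mod 17).
    Then x = 6 + 11·9 = 105, valid modulo lcm(11, 17) = 187: x ≡ 105 (mod 187).
  Combine with x ≡ 0 (mod 3); new modulus lcm = 561.
    Write x = 105 + 187·t and substitute into x ≡ 0 (mod 3): 187·t ≡ 0 − 105 = -105 (mod 3).
    Reduce coefficients mod 3: 1·t ≡ 0 (mod 3).
    So t ≡ 0 (mod 3).
    Then x = 105 + 187·0 = 105, valid modulo lcm(187, 3) = 561: x ≡ 105 (mod 561).
  Combine with x ≡ 2 (mod 7); new modulus lcm = 3927.
    Write x = 105 + 561·t and substitute into x ≡ 2 (mod 7): 561·t ≡ 2 − 105 = -103 (mod 7).
    Reduce coefficients mod 7: 1·t ≡ 2 (mod 7).
    So t ≡ 2 (mod 7).
    Then x = 105 + 561·2 = 1227, valid modulo lcm(561, 7) = 3927: x ≡ 1227 (mod 3927).
  Combine with x ≡ 13 (mod 16); new modulus lcm = 62832.
    Write x = 1227 + 3927·t and substitute into x ≡ 13 (mod 16): 3927·t ≡ 13 − 1227 = -1214 (mod 16).
    Reduce coefficients mod 16: 7·t ≡ 2 (mod 16).
    The inverse of 7 mod 16 is 7 (since 7·7 = 49 = 3·16 + 1), so t ≡ 7·2 = 14 ≡ 14 (mod 16).
    Then x = 1227 + 3927·14 = 56205, valid modulo lcm(3927, 16) = 62832: x ≡ 56205 (mod 62832).
Verify against each original: 56205 mod 11 = 6, 56205 mod 17 = 3, 56205 mod 3 = 0, 56205 mod 7 = 2, 56205 mod 16 = 13.

x ≡ 56205 (mod 62832).


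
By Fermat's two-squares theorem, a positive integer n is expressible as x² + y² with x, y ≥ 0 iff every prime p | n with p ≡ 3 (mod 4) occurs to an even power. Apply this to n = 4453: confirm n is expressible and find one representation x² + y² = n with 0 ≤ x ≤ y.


Step 1: Factor n = 4453 = 61 · 73.
Step 2: Check the mod-4 condition on each prime factor: 61 ≡ 1 (mod 4), exponent 1; 73 ≡ 1 (mod 4), exponent 1.
All primes ≡ 3 (mod 4) appear to even exponent (or don't appear), so by the two-squares theorem n IS expressible as a sum of two squares.
Step 3: Build a representation. Here n = 61 · 73 is a product of primes ≡ 1 (mod 4). Each prime p ≡ 1 (mod 4) is itself a sum of two squares; find a² by testing p − a² for a perfect square:
  61: 61 − 1² = 60, 61 − 2² = 57, 61 − 3² = 52, 61 − 4² = 45, 61 − 5² = 36 = 6² ⇒ 61 = 5² + 6².
  73: 73 − 1² = 72, 73 − 2² = 69, 73 − 3² = 64 = 8² ⇒ 73 = 3² + 8².
  Combine using the Brahmagupta–Fibonacci identity (a² + b²)(c² + d²) = (ac − bd)² + (ad + bc)² = (ac + bd)² + (ad − bc)²:
  61 · 73 = 4453: from (5² + 6²)(3² + 8²), take (5·3 − 6·8, 5·8 + 6·3) = (15 − 48, 40 + 18) = (-33, 58); dropping signs (only squares matter) gives (33, 58); check 33² + 58² = 1089 + 3364 = 4453 ✓.
Step 4: Order so x ≤ y and verify: 33² + 58² = 1089 + 3364 = 4453 = n. ✓

n = 4453 = 33² + 58² (one valid representation with x ≤ y).


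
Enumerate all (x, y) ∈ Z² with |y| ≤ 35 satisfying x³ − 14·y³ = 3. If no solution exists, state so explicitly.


The equation is x³ - 14y³ = 3. For fixed y, x³ = 14·y³ + 3, so a solution requires the RHS to be a perfect cube.
Strategy: iterate y from -35 to 35, compute RHS = 14·y³ + 3, and check whether it is a (positive or negative) perfect cube.
Check small values of y:
  y = 0: RHS = 3 is not a perfect cube.
  y = 1: RHS = 17 is not a perfect cube.
  y = -1: RHS = -11 is not a perfect cube.
  y = 2: RHS = 115 is not a perfect cube.
  y = -2: RHS = -109 is not a perfect cube.
  y = 3: RHS = 381 is not a perfect cube.
  y = -3: RHS = -375 is not a perfect cube.
Continuing the search up to |y| = 35 finds no solutions either.
No (x, y) in the scanned range satisfies the equation.

No integer solutions with |y| ≤ 35.


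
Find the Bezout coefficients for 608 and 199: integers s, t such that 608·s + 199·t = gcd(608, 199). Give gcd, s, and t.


Euclidean algorithm on (608, 199) — divide until remainder is 0:
  608 = 3 · 199 + 11
  199 = 18 · 11 + 1
  11 = 11 · 1 + 0
gcd(608, 199) = 1.
Track Bezout coefficients alongside the remainders: start with r₀ = 608 = a·1 + b·0 (s = 1, t = 0) and r₁ = 199 = a·0 + b·1 (s = 0, t = 1); each new remainder r_{k+1} = r_{k-1} − q_k·r_k inherits s_{k+1} = s_{k-1} − q_k·s_k, t_{k+1} = t_{k-1} − q_k·t_k, so r_k = a·s_k + b·t_k at every step:
  q = 3: r = 11, s = 1 − 3·0 = 1, t = 0 − 3·1 = -3  (check: 608·1 + 199·(-3) = 11)
  q = 18: r = 1, s = 0 − 18·1 = -18, t = 1 − 18·(-3) = 55  (check: 608·(-18) + 199·55 = 1)
The row with r = 1 (the gcd) gives the Bezout coefficients s = -18, t = 55.
Result: 608 · (-18) + 199 · (55) = 1.

gcd(608, 199) = 1; s = -18, t = 55 (check: 608·(-18) + 199·55 = 1).


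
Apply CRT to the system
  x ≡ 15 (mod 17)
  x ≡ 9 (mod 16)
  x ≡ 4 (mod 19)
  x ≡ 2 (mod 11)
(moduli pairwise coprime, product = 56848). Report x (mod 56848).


Product of moduli M = 17 · 16 · 19 · 11 = 56848.
Merge one congruence at a time:
  Start: x ≡ 15 (mod 17).
  Combine with x ≡ 9 (mod 16); new modulus lcm = 272.
    Write x = 15 + 17·t and substitute into x ≡ 9 (mod 16): 17·t ≡ 9 − 15 = -6 (mod 16).
    Reduce coefficients mod 16: 1·t ≡ 10 (mod 16).
    So t ≡ 10 (mod 16).
    Then x = 15 + 17·10 = 185, valid modulo lcm(17, 16) = 272: x ≡ 185 (mod 272).
  Combine with x ≡ 4 (mod 19); new modulus lcm = 5168.
    Write x = 185 + 272·t and substitute into x ≡ 4 (mod 19): 272·t ≡ 4 − 185 = -181 (mod 19).
    Reduce coefficients mod 19: 6·t ≡ 9 (mod 19).
    The inverse of 6 mod 19 is 16 (since 6·16 = 96 = 5·19 + 1), so t ≡ 16·9 = 144 ≡ 11 (mod 19).
    Then x = 185 + 272·11 = 3177, valid modulo lcm(272, 19) = 5168: x ≡ 3177 (mod 5168).
  Combine with x ≡ 2 (mod 11); new modulus lcm = 56848.
    Write x = 3177 + 5168·t and substitute into x ≡ 2 (mod 11): 5168·t ≡ 2 − 3177 = -3175 (mod 11).
    Reduce coefficients mod 11: 9·t ≡ 4 (mod 11).
    The inverse of 9 mod 11 is 5 (since 9·5 = 45 = 4·11 + 1), so t ≡ 5·4 = 20 ≡ 9 (mod 11).
    Then x = 3177 + 5168·9 = 49689, valid modulo lcm(5168, 11) = 56848: x ≡ 49689 (mod 56848).
Verify against each original: 49689 mod 17 = 15, 49689 mod 16 = 9, 49689 mod 19 = 4, 49689 mod 11 = 2.

x ≡ 49689 (mod 56848).


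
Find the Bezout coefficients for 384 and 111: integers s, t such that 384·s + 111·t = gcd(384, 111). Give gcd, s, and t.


Euclidean algorithm on (384, 111) — divide until remainder is 0:
  384 = 3 · 111 + 51
  111 = 2 · 51 + 9
  51 = 5 · 9 + 6
  9 = 1 · 6 + 3
  6 = 2 · 3 + 0
gcd(384, 111) = 3.
Track Bezout coefficients alongside the remainders: start with r₀ = 384 = a·1 + b·0 (s = 1, t = 0) and r₁ = 111 = a·0 + b·1 (s = 0, t = 1); each new remainder r_{k+1} = r_{k-1} − q_k·r_k inherits s_{k+1} = s_{k-1} − q_k·s_k, t_{k+1} = t_{k-1} − q_k·t_k, so r_k = a·s_k + b·t_k at every step:
  q = 3: r = 51, s = 1 − 3·0 = 1, t = 0 − 3·1 = -3  (check: 384·1 + 111·(-3) = 51)
  q = 2: r = 9, s = 0 − 2·1 = -2, t = 1 − 2·(-3) = 7  (check: 384·(-2) + 111·7 = 9)
  q = 5: r = 6, s = 1 − 5·(-2) = 11, t = -3 − 5·7 = -38  (check: 384·11 + 111·(-38) = 6)
  q = 1: r = 3, s = -2 − 1·11 = -13, t = 7 − 1·(-38) = 45  (check: 384·(-13) + 111·45 = 3)
The row with r = 3 (the gcd) gives the Bezout coefficients s = -13, t = 45.
Result: 384 · (-13) + 111 · (45) = 3.

gcd(384, 111) = 3; s = -13, t = 45 (check: 384·(-13) + 111·45 = 3).


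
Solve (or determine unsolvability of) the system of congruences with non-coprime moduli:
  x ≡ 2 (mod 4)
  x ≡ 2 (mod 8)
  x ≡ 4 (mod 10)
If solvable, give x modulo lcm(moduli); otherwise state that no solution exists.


Moduli 4, 8, 10 are not pairwise coprime, so CRT works modulo lcm(m_i) when all pairwise compatibility conditions hold.
Pairwise compatibility: gcd(m_i, m_j) must divide a_i - a_j for every pair.
Merge one congruence at a time:
  Start: x ≡ 2 (mod 4).
  Combine with x ≡ 2 (mod 8): gcd(4, 8) = 4; 2 - 2 = 0, which IS divisible by 4, so compatible.
    Write x = 2 + 4·t and substitute into x ≡ 2 (mod 8): 4·t ≡ 2 − 2 = 0 (mod 8).
    Divide the congruence (and modulus) by g = 4: 1·t ≡ 0 (mod 2).
    So t ≡ 0 (mod 2).
    Then x = 2 + 4·0 = 2, valid modulo lcm(4, 8) = 8: x ≡ 2 (mod 8).
  Combine with x ≡ 4 (mod 10): gcd(8, 10) = 2; 4 - 2 = 2, which IS divisible by 2, so compatible.
    Write x = 2 + 8·t and substitute into x ≡ 4 (mod 10): 8·t ≡ 4 − 2 = 2 (mod 10).
    Divide the congruence (and modulus) by g = 2: 4·t ≡ 1 (mod 5).
    The inverse of 4 mod 5 is 4 (since 4·4 = 16 = 3·5 + 1), so t ≡ 4·1 = 4 ≡ 4 (mod 5).
    Then x = 2 + 8·4 = 34, valid modulo lcm(8, 10) = 40: x ≡ 34 (mod 40).
Verify: 34 mod 4 = 2, 34 mod 8 = 2, 34 mod 10 = 4.

x ≡ 34 (mod 40).


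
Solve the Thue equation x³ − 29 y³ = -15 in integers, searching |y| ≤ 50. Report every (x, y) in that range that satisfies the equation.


The equation is x³ - 29y³ = -15. For fixed y, x³ = 29·y³ − 15, so a solution requires the RHS to be a perfect cube.
Strategy: iterate y from -50 to 50, compute RHS = 29·y³ − 15, and check whether it is a (positive or negative) perfect cube.
Check small values of y:
  y = 0: RHS = -15 is not a perfect cube.
  y = 1: RHS = 14 is not a perfect cube.
  y = -1: RHS = -44 is not a perfect cube.
  y = 2: RHS = 217 is not a perfect cube.
  y = -2: RHS = -247 is not a perfect cube.
  y = 3: RHS = 768 is not a perfect cube.
  y = -3: RHS = -798 is not a perfect cube.
Continuing the search up to |y| = 50 finds no solutions either.
No (x, y) in the scanned range satisfies the equation.

No integer solutions with |y| ≤ 50.


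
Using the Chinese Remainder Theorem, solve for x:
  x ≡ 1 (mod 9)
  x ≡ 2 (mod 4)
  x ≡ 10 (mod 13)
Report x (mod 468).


Moduli 9, 4, 13 are pairwise coprime; by CRT there is a unique solution modulo M = 9 · 4 · 13 = 468.
Solve pairwise, accumulating the modulus:
  Start with x ≡ 1 (mod 9).
  Combine with x ≡ 2 (mod 4): since gcd(9, 4) = 1, we get a unique residue mod 36.
    Write x = 1 + 9·t and substitute into x ≡ 2 (mod 4): 9·t ≡ 2 − 1 = 1 (mod 4).
    Reduce coefficients mod 4: 1·t ≡ 1 (mod 4).
    So t ≡ 1 (mod 4).
    Then x = 1 + 9·1 = 10, valid modulo lcm(9, 4) = 36: x ≡ 10 (mod 36).
  Combine with x ≡ 10 (mod 13): since gcd(36, 13) = 1, we get a unique residue mod 468.
    Write x = 10 + 36·t and substitute into x ≡ 10 (mod 13): 36·t ≡ 10 − 10 = 0 (mod 13).
    Reduce coefficients mod 13: 10·t ≡ 0 (mod 13).
    The inverse of 10 mod 13 is 4 (since 10·4 = 40 = 3·13 + 1), so t ≡ 4·0 = 0 ≡ 0 (mod 13).
    Then x = 10 + 36·0 = 10, valid modulo lcm(36, 13) = 468: x ≡ 10 (mod 468).
Verify: 10 mod 9 = 1 ✓, 10 mod 4 = 2 ✓, 10 mod 13 = 10 ✓.

x ≡ 10 (mod 468).


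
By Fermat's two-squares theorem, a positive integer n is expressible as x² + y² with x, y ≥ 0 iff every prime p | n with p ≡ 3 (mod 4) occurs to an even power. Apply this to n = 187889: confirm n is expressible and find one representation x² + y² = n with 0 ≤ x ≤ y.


Step 1: Factor n = 187889 = 13 · 97 · 149.
Step 2: Check the mod-4 condition on each prime factor: 13 ≡ 1 (mod 4), exponent 1; 97 ≡ 1 (mod 4), exponent 1; 149 ≡ 1 (mod 4), exponent 1.
All primes ≡ 3 (mod 4) appear to even exponent (or don't appear), so by the two-squares theorem n IS expressible as a sum of two squares.
Step 3: Build a representation. Here n = 13 · 97 · 149 is a product of primes ≡ 1 (mod 4). Each prime p ≡ 1 (mod 4) is itself a sum of two squares; find a² by testing p − a² for a perfect square:
  13: 13 − 1² = 12, 13 − 2² = 9 = 3² ⇒ 13 = 2² + 3².
  97: 97 − 1² = 96, 97 − 2² = 93, 97 − 3² = 88, 97 − 4² = 81 = 9² ⇒ 97 = 4² + 9².
  149: 149 − 1² = 148, 149 − 2² = 145, 149 − 3² = 140, 149 − 4² = 133, 149 − 5² = 124, 149 − 6² = 113, 149 − 7² = 100 = 10² ⇒ 149 = 7² + 10².
  Combine using the Brahmagupta–Fibonacci identity (a² + b²)(c² + d²) = (ac − bd)² + (ad + bc)² = (ac + bd)² + (ad − bc)²:
  13 · 97 = 1261: from (2² + 3²)(4² + 9²), take (2·4 − 3·9, 2·9 + 3·4) = (8 − 27, 18 + 12) = (-19, 30); dropping signs (only squares matter) gives (19, 30); check 19² + 30² = 361 + 900 = 1261 ✓.
  1261 · 149 = 187889: from (19² + 30²)(7² + 10²), take (19·7 − 30·10, 19·10 + 30·7) = (133 − 300, 190 + 210) = (-167, 400); dropping signs (only squares matter) gives (167, 400); check 167² + 400² = 27889 + 160000 = 187889 ✓.
Step 4: Order so x ≤ y and verify: 167² + 400² = 27889 + 160000 = 187889 = n. ✓

n = 187889 = 167² + 400² (one valid representation with x ≤ y).


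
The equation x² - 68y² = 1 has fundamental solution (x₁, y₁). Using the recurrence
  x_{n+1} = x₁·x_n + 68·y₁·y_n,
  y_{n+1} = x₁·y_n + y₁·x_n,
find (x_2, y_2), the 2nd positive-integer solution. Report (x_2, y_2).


Step 1: Find the fundamental solution (x₁, y₁) of x² - 68y² = 1.
  Expand √68 as a continued fraction. a₀ = ⌊√68⌋ = 8; iterate m_{k+1} = d_k·a_k − m_k, d_{k+1} = (68 − m_{k+1}²)/d_k, a_{k+1} = ⌊(a₀ + m_{k+1})/d_{k+1}⌋ (starting m₀ = 0, d₀ = 1), with convergents p_k = a_k·p_{k-1} + p_{k-2}, q_k = a_k·q_{k-1} + q_{k-2} (p₋₁ = 1, q₋₁ = 0):
  k = 0: a₀ = 8; p₀/q₀ = 8/1; p₀² − 68·q₀² = 64 − 68 = -4.
  k = 1: m = 8, d = 4, a = ⌊(8 + 8)/4⌋ = 4; p/q = (4·8 + 1)/(4·1 + 0) = 33/4; p² − 68·q² = 1089 − 1088 = 1.
  The first convergent with p² − 68·q² = 1 gives the fundamental solution (x₁, y₁) = (33, 4).
Step 2: Apply the recurrence (x_{n+1}, y_{n+1}) = (x₁x_n + 68y₁y_n, x₁y_n + y₁x_n) repeatedly.
  From (x_1, y_1) = (33, 4): x_2 = 33·33 + 68·4·4 = 2177; y_2 = 33·4 + 4·33 = 264.
Step 3: Verify x_2² - 68·y_2² = 4739329 - 4739328 = 1 (should be 1). ✓

(x_1, y_1) = (33, 4); (x_2, y_2) = (2177, 264).


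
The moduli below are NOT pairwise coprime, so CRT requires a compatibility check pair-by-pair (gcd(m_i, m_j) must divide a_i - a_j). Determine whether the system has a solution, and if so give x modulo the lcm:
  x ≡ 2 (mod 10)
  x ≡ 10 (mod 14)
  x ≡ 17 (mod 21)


Moduli 10, 14, 21 are not pairwise coprime, so CRT works modulo lcm(m_i) when all pairwise compatibility conditions hold.
Pairwise compatibility: gcd(m_i, m_j) must divide a_i - a_j for every pair.
Merge one congruence at a time:
  Start: x ≡ 2 (mod 10).
  Combine with x ≡ 10 (mod 14): gcd(10, 14) = 2; 10 - 2 = 8, which IS divisible by 2, so compatible.
    Write x = 2 + 10·t and substitute into x ≡ 10 (mod 14): 10·t ≡ 10 − 2 = 8 (mod 14).
    Divide the congruence (and modulus) by g = 2: 5·t ≡ 4 (mod 7).
    The inverse of 5 mod 7 is 3 (since 5·3 = 15 = 2·7 + 1), so t ≡ 3·4 = 12 ≡ 5 (mod 7).
    Then x = 2 + 10·5 = 52, valid modulo lcm(10, 14) = 70: x ≡ 52 (mod 70).
  Combine with x ≡ 17 (mod 21): gcd(70, 21) = 7; 17 - 52 = -35, which IS divisible by 7, so compatible.
    Write x = 52 + 70·t and substitute into x ≡ 17 (mod 21): 70·t ≡ 17 − 52 = -35 (mod 21).
    Divide the congruence (and modulus) by g = 7: 10·t ≡ -5 (mod 3).
    Reduce coefficients mod 3: 1·t ≡ 1 (mod 3).
    So t ≡ 1 (mod 3).
    Then x = 52 + 70·1 = 122, valid modulo lcm(70, 21) = 210: x ≡ 122 (mod 210).
Verify: 122 mod 10 = 2, 122 mod 14 = 10, 122 mod 21 = 17.

x ≡ 122 (mod 210).


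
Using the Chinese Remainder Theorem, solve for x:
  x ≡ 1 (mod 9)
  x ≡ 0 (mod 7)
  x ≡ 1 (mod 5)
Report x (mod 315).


Moduli 9, 7, 5 are pairwise coprime; by CRT there is a unique solution modulo M = 9 · 7 · 5 = 315.
Solve pairwise, accumulating the modulus:
  Start with x ≡ 1 (mod 9).
  Combine with x ≡ 0 (mod 7): since gcd(9, 7) = 1, we get a unique residue mod 63.
    Write x = 1 + 9·t and substitute into x ≡ 0 (mod 7): 9·t ≡ 0 − 1 = -1 (mod 7).
    Reduce coefficients mod 7: 2·t ≡ 6 (mod 7).
    The inverse of 2 mod 7 is 4 (since 2·4 = 8 = 1·7 + 1), so t ≡ 4·6 = 24 ≡ 3 (mod 7).
    Then x = 1 + 9·3 = 28, valid modulo lcm(9, 7) = 63: x ≡ 28 (mod 63).
  Combine with x ≡ 1 (mod 5): since gcd(63, 5) = 1, we get a unique residue mod 315.
    Write x = 28 + 63·t and substitute into x ≡ 1 (mod 5): 63·t ≡ 1 − 28 = -27 (mod 5).
    Reduce coefficients mod 5: 3·t ≡ 3 (mod 5).
    The inverse of 3 mod 5 is 2 (since 3·2 = 6 = 1·5 + 1), so t ≡ 2·3 = 6 ≡ 1 (mod 5).
    Then x = 28 + 63·1 = 91, valid modulo lcm(63, 5) = 315: x ≡ 91 (mod 315).
Verify: 91 mod 9 = 1 ✓, 91 mod 7 = 0 ✓, 91 mod 5 = 1 ✓.

x ≡ 91 (mod 315).


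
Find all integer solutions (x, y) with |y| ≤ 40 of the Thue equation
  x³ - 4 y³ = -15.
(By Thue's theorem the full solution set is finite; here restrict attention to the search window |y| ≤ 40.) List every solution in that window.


The equation is x³ - 4y³ = -15. For fixed y, x³ = 4·y³ − 15, so a solution requires the RHS to be a perfect cube.
Strategy: iterate y from -40 to 40, compute RHS = 4·y³ − 15, and check whether it is a (positive or negative) perfect cube.
Check small values of y:
  y = 0: RHS = -15 is not a perfect cube.
  y = 1: RHS = -11 is not a perfect cube.
  y = -1: RHS = -19 is not a perfect cube.
  y = 2: RHS = 17 is not a perfect cube.
  y = -2: RHS = -47 is not a perfect cube.
  y = 3: RHS = 93 is not a perfect cube.
  y = -3: RHS = -123 is not a perfect cube.
Continuing the search up to |y| = 40 finds no solutions either.
No (x, y) in the scanned range satisfies the equation.

No integer solutions with |y| ≤ 40.


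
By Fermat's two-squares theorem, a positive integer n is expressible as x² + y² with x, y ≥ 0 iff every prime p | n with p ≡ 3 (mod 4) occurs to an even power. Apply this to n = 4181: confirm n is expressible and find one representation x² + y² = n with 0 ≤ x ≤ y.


Step 1: Factor n = 4181 = 37 · 113.
Step 2: Check the mod-4 condition on each prime factor: 37 ≡ 1 (mod 4), exponent 1; 113 ≡ 1 (mod 4), exponent 1.
All primes ≡ 3 (mod 4) appear to even exponent (or don't appear), so by the two-squares theorem n IS expressible as a sum of two squares.
Step 3: Build a representation. Here n = 37 · 113 is a product of primes ≡ 1 (mod 4). Each prime p ≡ 1 (mod 4) is itself a sum of two squares; find a² by testing p − a² for a perfect square:
  37: 37 − 1² = 36 = 6² ⇒ 37 = 1² + 6².
  113: 113 − 1² = 112, 113 − 2² = 109, 113 − 3² = 104, 113 − 4² = 97, 113 − 5² = 88, 113 − 6² = 77, 113 − 7² = 64 = 8² ⇒ 113 = 7² + 8².
  Combine using the Brahmagupta–Fibonacci identity (a² + b²)(c² + d²) = (ac − bd)² + (ad + bc)² = (ac + bd)² + (ad − bc)²:
  37 · 113 = 4181: from (1² + 6²)(7² + 8²), take (1·7 − 6·8, 1·8 + 6·7) = (7 − 48, 8 + 42) = (-41, 50); dropping signs (only squares matter) gives (41, 50); check 41² + 50² = 1681 + 2500 = 4181 ✓.
Step 4: Order so x ≤ y and verify: 41² + 50² = 1681 + 2500 = 4181 = n. ✓

n = 4181 = 41² + 50² (one valid representation with x ≤ y).


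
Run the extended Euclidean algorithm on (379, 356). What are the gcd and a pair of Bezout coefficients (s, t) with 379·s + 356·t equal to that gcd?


Euclidean algorithm on (379, 356) — divide until remainder is 0:
  379 = 1 · 356 + 23
  356 = 15 · 23 + 11
  23 = 2 · 11 + 1
  11 = 11 · 1 + 0
gcd(379, 356) = 1.
Track Bezout coefficients alongside the remainders: start with r₀ = 379 = a·1 + b·0 (s = 1, t = 0) and r₁ = 356 = a·0 + b·1 (s = 0, t = 1); each new remainder r_{k+1} = r_{k-1} − q_k·r_k inherits s_{k+1} = s_{k-1} − q_k·s_k, t_{k+1} = t_{k-1} − q_k·t_k, so r_k = a·s_k + b·t_k at every step:
  q = 1: r = 23, s = 1 − 1·0 = 1, t = 0 − 1·1 = -1  (check: 379·1 + 356·(-1) = 23)
  q = 15: r = 11, s = 0 − 15·1 = -15, t = 1 − 15·(-1) = 16  (check: 379·(-15) + 356·16 = 11)
  q = 2: r = 1, s = 1 − 2·(-15) = 31, t = -1 − 2·16 = -33  (check: 379·31 + 356·(-33) = 1)
The row with r = 1 (the gcd) gives the Bezout coefficients s = 31, t = -33.
Result: 379 · (31) + 356 · (-33) = 1.

gcd(379, 356) = 1; s = 31, t = -33 (check: 379·31 + 356·(-33) = 1).


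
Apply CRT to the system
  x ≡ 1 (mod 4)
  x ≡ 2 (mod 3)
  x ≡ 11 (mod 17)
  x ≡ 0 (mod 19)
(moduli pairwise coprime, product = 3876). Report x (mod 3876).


Product of moduli M = 4 · 3 · 17 · 19 = 3876.
Merge one congruence at a time:
  Start: x ≡ 1 (mod 4).
  Combine with x ≡ 2 (mod 3); new modulus lcm = 12.
    Write x = 1 + 4·t and substitute into x ≡ 2 (mod 3): 4·t ≡ 2 − 1 = 1 (mod 3).
    Reduce coefficients mod 3: 1·t ≡ 1 (mod 3).
    So t ≡ 1 (mod 3).
    Then x = 1 + 4·1 = 5, valid modulo lcm(4, 3) = 12: x ≡ 5 (mod 12).
  Combine with x ≡ 11 (mod 17); new modulus lcm = 204.
    Write x = 5 + 12·t and substitute into x ≡ 11 (mod 17): 12·t ≡ 11 − 5 = 6 (mod 17).
    The inverse of 12 mod 17 is 10 (since 12·10 = 120 = 7·17 + 1), so t ≡ 10·6 = 60 ≡ 9 (mod 17).
    Then x = 5 + 12·9 = 113, valid modulo lcm(12, 17) = 204: x ≡ 113 (mod 204).
  Combine with x ≡ 0 (mod 19); new modulus lcm = 3876.
    Write x = 113 + 204·t and substitute into x ≡ 0 (mod 19): 204·t ≡ 0 − 113 = -113 (mod 19).
    Reduce coefficients mod 19: 14·t ≡ 1 (mod 19).
    The inverse of 14 mod 19 is 15 (since 14·15 = 210 = 11·19 + 1), so t ≡ 15·1 = 15 ≡ 15 (mod 19).
    Then x = 113 + 204·15 = 3173, valid modulo lcm(204, 19) = 3876: x ≡ 3173 (mod 3876).
Verify against each original: 3173 mod 4 = 1, 3173 mod 3 = 2, 3173 mod 17 = 11, 3173 mod 19 = 0.

x ≡ 3173 (mod 3876).


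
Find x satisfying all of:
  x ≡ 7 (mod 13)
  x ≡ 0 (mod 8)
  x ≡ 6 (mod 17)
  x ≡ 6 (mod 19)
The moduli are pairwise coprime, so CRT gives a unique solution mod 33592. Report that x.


Product of moduli M = 13 · 8 · 17 · 19 = 33592.
Merge one congruence at a time:
  Start: x ≡ 7 (mod 13).
  Combine with x ≡ 0 (mod 8); new modulus lcm = 104.
    Write x = 7 + 13·t and substitute into x ≡ 0 (mod 8): 13·t ≡ 0 − 7 = -7 (mod 8).
    Reduce coefficients mod 8: 5·t ≡ 1 (mod 8).
    The inverse of 5 mod 8 is 5 (since 5·5 = 25 = 3·8 + 1), so t ≡ 5·1 = 5 ≡ 5 (mod 8).
    Then x = 7 + 13·5 = 72, valid modulo lcm(13, 8) = 104: x ≡ 72 (mod 104).
  Combine with x ≡ 6 (mod 17); new modulus lcm = 1768.
    Write x = 72 + 104·t and substitute into x ≡ 6 (mod 17): 104·t ≡ 6 − 72 = -66 (mod 17).
    Reduce coefficients mod 17: 2·t ≡ 2 (mod 17).
    The inverse of 2 mod 17 is 9 (since 2·9 = 18 = 1·17 + 1), so t ≡ 9·2 = 18 ≡ 1 (mod 17).
    Then x = 72 + 104·1 = 176, valid modulo lcm(104, 17) = 1768: x ≡ 176 (mod 1768).
  Combine with x ≡ 6 (mod 19); new modulus lcm = 33592.
    Write x = 176 + 1768·t and substitute into x ≡ 6 (mod 19): 1768·t ≡ 6 − 176 = -170 (mod 19).
    Reduce coefficients mod 19: 1·t ≡ 1 (mod 19).
    So t ≡ 1 (mod 19).
    Then x = 176 + 1768·1 = 1944, valid modulo lcm(1768, 19) = 33592: x ≡ 1944 (mod 33592).
Verify against each original: 1944 mod 13 = 7, 1944 mod 8 = 0, 1944 mod 17 = 6, 1944 mod 19 = 6.

x ≡ 1944 (mod 33592).
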